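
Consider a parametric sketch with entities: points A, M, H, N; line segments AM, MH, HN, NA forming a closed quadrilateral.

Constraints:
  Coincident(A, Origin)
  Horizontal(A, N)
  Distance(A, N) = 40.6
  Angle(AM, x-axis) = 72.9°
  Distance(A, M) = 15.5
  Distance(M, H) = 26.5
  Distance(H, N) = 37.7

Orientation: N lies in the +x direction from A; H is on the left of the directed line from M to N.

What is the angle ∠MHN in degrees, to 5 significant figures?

72.375°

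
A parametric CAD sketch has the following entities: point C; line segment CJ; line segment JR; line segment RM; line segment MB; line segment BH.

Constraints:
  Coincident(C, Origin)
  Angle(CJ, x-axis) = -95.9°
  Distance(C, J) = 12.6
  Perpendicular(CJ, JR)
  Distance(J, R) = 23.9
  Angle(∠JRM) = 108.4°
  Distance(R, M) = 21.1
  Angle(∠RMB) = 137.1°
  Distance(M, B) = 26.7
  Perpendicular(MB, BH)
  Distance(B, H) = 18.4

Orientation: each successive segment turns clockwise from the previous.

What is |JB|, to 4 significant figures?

48.41

C is at the origin; CJ runs at -95.9° with length 12.6, so J = (-1.295, -12.53). CJ is perpendicular to JR, so JR runs at 174.1°; with |JR| = 23.9, R = (-25.07, -10.08). ∠JRM = 108.4° gives RM at 102.5° from the x-axis; with |RM| = 21.1, M = (-29.64, 10.52). ∠RMB = 137.1° gives MB at 59.60° from the x-axis; with |MB| = 26.7, B = (-16.12, 33.55). Then |JB| = |B − J| = 48.41.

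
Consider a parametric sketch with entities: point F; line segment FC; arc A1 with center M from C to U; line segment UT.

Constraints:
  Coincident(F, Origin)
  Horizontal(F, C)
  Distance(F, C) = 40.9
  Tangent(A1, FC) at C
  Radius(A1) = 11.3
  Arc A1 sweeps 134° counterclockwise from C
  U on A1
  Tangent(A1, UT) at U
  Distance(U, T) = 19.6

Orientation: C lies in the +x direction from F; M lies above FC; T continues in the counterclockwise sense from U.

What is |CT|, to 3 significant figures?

33.7

On A1, C sits at bearing -90° from M; a 134° counterclockwise sweep puts U at bearing 44°, so U = M + 11.3·(cos 44°, sin 44°) = (49.0, 19.1). The tangent condition forces MU to be normal to UT, so UT runs along (−sin 44°, cos 44°); with |UT| = 19.6, T = (35.4, 33.2). Then |CT| = |T − C| = 33.7.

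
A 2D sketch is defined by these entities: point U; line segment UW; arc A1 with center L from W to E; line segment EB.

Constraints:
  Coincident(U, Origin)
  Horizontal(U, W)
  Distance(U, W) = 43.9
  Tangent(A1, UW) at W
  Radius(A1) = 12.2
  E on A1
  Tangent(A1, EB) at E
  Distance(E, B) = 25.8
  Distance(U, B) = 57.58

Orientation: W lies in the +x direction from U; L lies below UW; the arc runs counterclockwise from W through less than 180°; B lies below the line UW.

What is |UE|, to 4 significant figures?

36.21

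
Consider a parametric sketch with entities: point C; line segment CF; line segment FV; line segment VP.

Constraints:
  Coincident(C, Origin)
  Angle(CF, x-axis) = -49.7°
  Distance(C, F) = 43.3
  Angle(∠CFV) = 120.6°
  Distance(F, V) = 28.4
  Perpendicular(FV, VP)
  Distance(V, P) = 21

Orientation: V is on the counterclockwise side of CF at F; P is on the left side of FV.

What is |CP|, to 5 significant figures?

53.001

C is at the origin; CF runs at -49.7° with length 43.3, so F = 43.3·(cos -49.7°, sin -49.7°) = (28.006, -33.024). ∠CFV = 120.6°, so FV runs at -49.7° + (180° − 120.6°) = 9.7000° from the x-axis; with |FV| = 28.4, V = F + 28.4·(cos 9.7000°, sin 9.7000°) = (56.000, -28.238). The perpendicularity gives VP at right angles to FV; with |VP| = 21.0 on the left of FV, P = V + 21.0·(-0.16849, 0.98570) = (52.462, -7.5387). Then |CP| = |P − C| = 53.001.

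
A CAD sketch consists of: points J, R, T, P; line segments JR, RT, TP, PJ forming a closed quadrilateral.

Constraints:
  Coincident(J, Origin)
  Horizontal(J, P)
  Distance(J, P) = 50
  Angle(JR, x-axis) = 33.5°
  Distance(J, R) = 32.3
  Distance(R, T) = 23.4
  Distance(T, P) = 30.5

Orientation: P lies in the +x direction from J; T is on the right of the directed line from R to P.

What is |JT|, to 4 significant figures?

20.33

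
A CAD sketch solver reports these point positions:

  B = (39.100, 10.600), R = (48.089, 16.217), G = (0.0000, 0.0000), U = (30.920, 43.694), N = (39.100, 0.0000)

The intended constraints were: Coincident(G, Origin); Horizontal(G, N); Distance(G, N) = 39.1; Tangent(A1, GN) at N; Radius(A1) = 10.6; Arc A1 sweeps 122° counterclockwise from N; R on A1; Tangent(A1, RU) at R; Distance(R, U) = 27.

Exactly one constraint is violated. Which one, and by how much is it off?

Distance(R, U) = 27 — off by 5.40.

G = (0.00, 0.00) ✓; G.y = 0.00, N.y = 0.00 ✓; |GN| = 39.10 ✓; ∠(BN, NG) = 90.00° ✓; |BN| = 10.60 ✓; bearing(B→R) − bearing(B→N) = 122.0° ✓; |BR| = 10.60 ✓; ∠(BR, RU) = 90.00° ✓; |RU| = 32.40 ✗.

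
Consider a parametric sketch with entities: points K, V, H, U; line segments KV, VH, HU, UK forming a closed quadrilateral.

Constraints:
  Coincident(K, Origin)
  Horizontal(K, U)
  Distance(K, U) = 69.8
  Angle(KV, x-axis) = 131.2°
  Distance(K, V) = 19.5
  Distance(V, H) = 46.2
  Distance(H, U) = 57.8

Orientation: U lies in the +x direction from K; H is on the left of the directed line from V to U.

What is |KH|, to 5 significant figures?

46.889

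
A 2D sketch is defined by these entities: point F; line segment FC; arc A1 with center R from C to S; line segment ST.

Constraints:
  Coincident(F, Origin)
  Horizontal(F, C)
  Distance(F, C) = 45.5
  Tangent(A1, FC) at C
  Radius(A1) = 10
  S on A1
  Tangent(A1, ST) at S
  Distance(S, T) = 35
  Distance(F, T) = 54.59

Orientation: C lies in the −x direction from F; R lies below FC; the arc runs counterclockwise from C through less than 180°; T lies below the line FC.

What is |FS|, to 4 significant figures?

55.83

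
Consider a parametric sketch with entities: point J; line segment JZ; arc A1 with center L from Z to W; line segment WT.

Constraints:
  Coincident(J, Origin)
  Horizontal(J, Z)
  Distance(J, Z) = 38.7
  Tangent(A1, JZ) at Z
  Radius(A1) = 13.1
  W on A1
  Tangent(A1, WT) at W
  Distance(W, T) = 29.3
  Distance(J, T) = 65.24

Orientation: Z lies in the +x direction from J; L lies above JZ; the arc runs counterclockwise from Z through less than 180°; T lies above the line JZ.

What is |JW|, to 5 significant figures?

53.728

Checks: ∠(LZ, ZJ) = 90.00° ✓; |LW| = 13.10 ✓; ∠(LW, WT) = 90.00° ✓; |WT| = 29.30 ✓; |JT| = 65.24 ✓.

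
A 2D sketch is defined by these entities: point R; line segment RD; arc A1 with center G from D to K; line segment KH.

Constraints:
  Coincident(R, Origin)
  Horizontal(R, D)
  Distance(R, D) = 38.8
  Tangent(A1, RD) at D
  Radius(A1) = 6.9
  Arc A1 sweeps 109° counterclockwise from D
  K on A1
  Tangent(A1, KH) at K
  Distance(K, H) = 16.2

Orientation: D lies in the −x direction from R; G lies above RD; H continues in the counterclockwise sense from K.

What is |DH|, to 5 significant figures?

24.496

R is at the origin; RD is horizontal with |RD| = 38.8 and D on the −x side, so D = (-38.800, 0.0000). A1 meets RD tangentially, so GD is at right angles to RD, so G = D + (0, 6.9) = (-38.800, 6.9000). On A1, D sits at bearing -90° from G; a 109° counterclockwise sweep puts K at bearing 19°, so K = G + 6.9·(cos 19°, sin 19°) = (-32.276, 9.1464). A1 meets KH tangentially, so GK is at right angles to KH, so KH runs along (−sin 19°, cos 19°); with |KH| = 16.2, H = (-37.550, 24.464). Then |DH| = |H − D| = 24.496.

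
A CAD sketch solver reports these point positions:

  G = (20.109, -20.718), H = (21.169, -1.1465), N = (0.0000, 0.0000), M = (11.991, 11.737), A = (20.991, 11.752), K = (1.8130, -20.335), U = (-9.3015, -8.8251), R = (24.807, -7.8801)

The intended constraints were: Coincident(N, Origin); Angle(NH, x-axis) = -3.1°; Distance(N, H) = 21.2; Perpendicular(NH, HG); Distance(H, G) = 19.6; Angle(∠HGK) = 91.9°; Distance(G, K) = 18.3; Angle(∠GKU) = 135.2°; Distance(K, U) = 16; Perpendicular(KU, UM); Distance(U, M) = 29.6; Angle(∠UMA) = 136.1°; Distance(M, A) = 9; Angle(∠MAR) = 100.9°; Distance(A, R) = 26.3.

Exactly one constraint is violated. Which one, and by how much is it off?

Distance(A, R) = 26.3 — off by 6.30.

N = (0.00, 0.00) ✓; NH at -3.100° ✓; |NH| = 21.20 ✓; ∠(NH, HG) = 90.00° ✓; |HG| = 19.60 ✓; ∠HGK = 91.90° ✓; |GK| = 18.30 ✓; ∠GKU = 135.2° ✓; |KU| = 16.00 ✓; ∠(KU, UM) = 90.00° ✓; |UM| = 29.60 ✓; ∠UMA = 136.1° ✓; |MA| = 9.000 ✓; ∠MAR = 100.9° ✓; |AR| = 20.00 ✗.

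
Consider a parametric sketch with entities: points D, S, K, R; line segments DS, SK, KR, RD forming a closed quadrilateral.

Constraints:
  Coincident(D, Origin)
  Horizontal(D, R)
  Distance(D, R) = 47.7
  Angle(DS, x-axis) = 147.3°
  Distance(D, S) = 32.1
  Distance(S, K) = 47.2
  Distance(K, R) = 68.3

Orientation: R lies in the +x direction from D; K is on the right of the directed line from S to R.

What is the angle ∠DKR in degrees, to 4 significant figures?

38.38°

D is at the origin; D and R share the same y with |DR| = 47.7 and R in +x, so R = (47.7, 0). DS runs at 147.3° with |DS| = 32.1, so S = (-27.01, 17.34). K is determined by |SK| = 47.2 and |KR| = 68.3 together: it lies at the intersection of circle(S, 47.2) and circle(R, 68.3). With |SR| = 76.70, the foot of the radical line on SR is 22.46 from S and the perpendicular offset is √(47.2² − 22.46²) = 41.51. Taking the right-of-SR solution: K = (-14.52, -28.17).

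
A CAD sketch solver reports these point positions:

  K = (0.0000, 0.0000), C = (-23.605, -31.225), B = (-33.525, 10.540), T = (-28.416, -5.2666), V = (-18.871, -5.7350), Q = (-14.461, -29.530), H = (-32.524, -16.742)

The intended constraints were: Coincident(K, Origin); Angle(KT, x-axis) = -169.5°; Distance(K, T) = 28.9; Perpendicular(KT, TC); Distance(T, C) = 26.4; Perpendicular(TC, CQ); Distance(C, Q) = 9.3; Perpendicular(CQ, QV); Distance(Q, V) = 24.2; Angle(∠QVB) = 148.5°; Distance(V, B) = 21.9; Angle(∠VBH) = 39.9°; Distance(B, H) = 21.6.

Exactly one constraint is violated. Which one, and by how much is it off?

Distance(B, H) = 21.6 — off by 5.70.

K = (0.00, 0.00) ✓; KT at -169.5° ✓; |KT| = 28.90 ✓; ∠(KT, TC) = 90.00° ✓; |TC| = 26.40 ✓; ∠(TC, CQ) = 90.00° ✓; |CQ| = 9.300 ✓; ∠(CQ, QV) = 90.00° ✓; |QV| = 24.20 ✓; ∠QVB = 148.5° ✓; |VB| = 21.90 ✓; ∠VBH = 39.90° ✓; |BH| = 27.30 ✗.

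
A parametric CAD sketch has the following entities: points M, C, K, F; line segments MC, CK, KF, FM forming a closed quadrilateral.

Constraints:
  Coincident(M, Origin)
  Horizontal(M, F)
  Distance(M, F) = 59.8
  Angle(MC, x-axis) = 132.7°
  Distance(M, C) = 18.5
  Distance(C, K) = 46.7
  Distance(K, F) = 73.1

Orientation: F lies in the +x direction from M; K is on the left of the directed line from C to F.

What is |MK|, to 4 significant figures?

55.16

Checks: |CK| = 46.70 ✓; |KF| = 73.10 ✓.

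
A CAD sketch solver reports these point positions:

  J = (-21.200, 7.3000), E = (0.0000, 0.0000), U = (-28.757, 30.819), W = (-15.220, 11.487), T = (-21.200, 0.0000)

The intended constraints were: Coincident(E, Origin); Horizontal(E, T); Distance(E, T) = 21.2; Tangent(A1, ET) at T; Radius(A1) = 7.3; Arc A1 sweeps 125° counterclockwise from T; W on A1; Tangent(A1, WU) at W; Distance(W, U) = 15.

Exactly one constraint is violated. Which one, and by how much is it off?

Distance(W, U) = 15 — off by 8.60.

E = (0.00, 0.00) ✓; E.y = 0.00, T.y = 0.00 ✓; |ET| = 21.20 ✓; ∠(JT, TE) = 90.00° ✓; |JT| = 7.300 ✓; bearing(J→W) − bearing(J→T) = 125.0° ✓; |JW| = 7.300 ✓; ∠(JW, WU) = 90.00° ✓; |WU| = 23.60 ✗.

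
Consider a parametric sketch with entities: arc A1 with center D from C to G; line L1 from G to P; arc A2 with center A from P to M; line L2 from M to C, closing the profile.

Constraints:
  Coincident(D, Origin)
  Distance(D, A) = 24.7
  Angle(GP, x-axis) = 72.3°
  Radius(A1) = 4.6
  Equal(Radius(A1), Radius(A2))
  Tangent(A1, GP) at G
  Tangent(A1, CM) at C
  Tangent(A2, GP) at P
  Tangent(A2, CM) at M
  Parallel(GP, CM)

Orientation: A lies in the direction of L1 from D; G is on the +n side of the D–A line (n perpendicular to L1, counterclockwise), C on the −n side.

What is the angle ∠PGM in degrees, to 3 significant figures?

20.4°

The slot axis is L1's direction at 72.3°, so u = (cos 72.3°, sin 72.3°) = (0.304, 0.953) and n = (−sin 72.3°, cos 72.3°) = (-0.953, 0.304). D is at the origin and A lies 24.7 along u from D, so A = 24.7·u = (7.51, 23.5). Tangency of A1 to both parallel lines with radius 4.6 puts G and C at D ± 4.6·n: G = (-4.38, 1.40), C = (4.38, -1.40). Equal radii place P and M the same way about A: P = A + 4.6·n = (3.13, 24.9), M = A − 4.6·n = (11.9, 22.1). Then cos ∠PGM = GP·GM / (|GP||GM|), giving 20.4°.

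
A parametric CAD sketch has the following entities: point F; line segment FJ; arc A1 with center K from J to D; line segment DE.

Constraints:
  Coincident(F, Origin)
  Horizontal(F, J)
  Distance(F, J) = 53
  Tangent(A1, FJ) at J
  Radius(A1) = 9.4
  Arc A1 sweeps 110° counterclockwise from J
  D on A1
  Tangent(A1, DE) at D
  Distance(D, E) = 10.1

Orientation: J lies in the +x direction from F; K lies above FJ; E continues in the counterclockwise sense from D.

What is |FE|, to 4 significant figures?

62.42

F is at the origin; F and J share the same y with |FJ| = 53.0 and J on the +x side, so J = (53.00, 0.000). The tangent condition forces KJ to be normal to FJ, so K = J + (0, 9.4) = (53.00, 9.400). On A1, J sits at bearing -90° from K; a 110° counterclockwise sweep puts D at bearing 20°, so D = K + 9.4·(cos 20°, sin 20°) = (61.83, 12.61). The tangent condition forces KD to be normal to DE, so DE runs along (−sin 20°, cos 20°); with |DE| = 10.1, E = (58.38, 22.11). Then |FE| = |E − F| = 62.42.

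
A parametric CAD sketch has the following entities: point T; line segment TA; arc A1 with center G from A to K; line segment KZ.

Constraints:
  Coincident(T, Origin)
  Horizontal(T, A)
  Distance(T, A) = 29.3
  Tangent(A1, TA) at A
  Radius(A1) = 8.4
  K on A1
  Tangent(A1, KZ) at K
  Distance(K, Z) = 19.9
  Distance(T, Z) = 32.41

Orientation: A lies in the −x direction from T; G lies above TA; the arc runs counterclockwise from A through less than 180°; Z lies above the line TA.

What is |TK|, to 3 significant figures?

22.2

Checks: |GK| = 8.400 ✓; ∠(GK, KZ) = 90.00° ✓; |KZ| = 19.90 ✓; |TZ| = 32.41 ✓.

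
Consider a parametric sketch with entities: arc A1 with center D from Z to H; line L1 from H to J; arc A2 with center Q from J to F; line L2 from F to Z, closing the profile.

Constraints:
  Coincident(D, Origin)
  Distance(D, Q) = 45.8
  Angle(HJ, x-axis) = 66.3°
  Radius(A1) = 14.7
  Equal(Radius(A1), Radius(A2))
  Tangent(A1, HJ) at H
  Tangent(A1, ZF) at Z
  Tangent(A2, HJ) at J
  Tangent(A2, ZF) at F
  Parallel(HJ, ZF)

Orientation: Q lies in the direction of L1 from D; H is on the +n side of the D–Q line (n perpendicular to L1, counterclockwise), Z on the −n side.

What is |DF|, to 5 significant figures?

48.101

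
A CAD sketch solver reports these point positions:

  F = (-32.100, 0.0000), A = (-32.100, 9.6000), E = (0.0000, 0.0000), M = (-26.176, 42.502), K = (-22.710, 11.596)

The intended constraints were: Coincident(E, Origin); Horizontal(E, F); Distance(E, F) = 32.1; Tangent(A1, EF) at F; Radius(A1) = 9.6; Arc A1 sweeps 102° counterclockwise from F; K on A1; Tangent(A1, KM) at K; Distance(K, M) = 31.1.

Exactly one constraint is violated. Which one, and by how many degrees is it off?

Tangent(A1, KM) at K — off by 5.60°.

E = (0.00, 0.00) ✓; E.y = 0.00, F.y = 0.00 ✓; |EF| = 32.10 ✓; ∠(AF, FE) = 90.00° ✓; |AF| = 9.600 ✓; bearing(A→K) − bearing(A→F) = 102.0° ✓; |AK| = 9.600 ✓; ∠(AK, KM) = 95.60° ✗; |KM| = 31.10 ✓.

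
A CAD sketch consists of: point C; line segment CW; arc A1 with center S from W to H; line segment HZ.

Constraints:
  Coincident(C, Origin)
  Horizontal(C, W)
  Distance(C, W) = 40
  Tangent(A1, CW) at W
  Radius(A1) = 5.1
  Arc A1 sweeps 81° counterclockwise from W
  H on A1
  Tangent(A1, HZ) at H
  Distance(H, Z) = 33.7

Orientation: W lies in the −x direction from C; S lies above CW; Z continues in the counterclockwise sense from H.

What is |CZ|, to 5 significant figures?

47.899

C is at the origin; CW is horizontal with |CW| = 40.0 and W on the −x side, so W = (-40.000, 0.0000). Tangency of A1 to CW means the radius SW is perpendicular to CW, so S = W + (0, 5.1) = (-40.000, 5.1000). On A1, W sits at bearing -90° from S; an 81° counterclockwise sweep puts H at bearing -9°, so H = S + 5.1·(cos -9°, sin -9°) = (-34.963, 4.3022). A1 meets HZ tangentially, so SH is at right angles to HZ, so HZ runs along (−sin -9°, cos -9°); with |HZ| = 33.7, Z = (-29.691, 37.587). Then |CZ| = |Z − C| = 47.899.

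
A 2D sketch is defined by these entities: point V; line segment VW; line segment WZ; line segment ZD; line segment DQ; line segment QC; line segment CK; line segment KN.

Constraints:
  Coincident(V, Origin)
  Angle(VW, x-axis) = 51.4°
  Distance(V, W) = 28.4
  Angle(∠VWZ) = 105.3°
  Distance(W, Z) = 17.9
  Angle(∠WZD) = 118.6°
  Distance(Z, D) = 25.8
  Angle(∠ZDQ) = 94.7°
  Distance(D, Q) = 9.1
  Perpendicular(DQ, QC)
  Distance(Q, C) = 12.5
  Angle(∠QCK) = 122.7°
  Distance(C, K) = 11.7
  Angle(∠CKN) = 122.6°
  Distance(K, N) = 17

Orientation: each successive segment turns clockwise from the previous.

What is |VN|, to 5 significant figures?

50.592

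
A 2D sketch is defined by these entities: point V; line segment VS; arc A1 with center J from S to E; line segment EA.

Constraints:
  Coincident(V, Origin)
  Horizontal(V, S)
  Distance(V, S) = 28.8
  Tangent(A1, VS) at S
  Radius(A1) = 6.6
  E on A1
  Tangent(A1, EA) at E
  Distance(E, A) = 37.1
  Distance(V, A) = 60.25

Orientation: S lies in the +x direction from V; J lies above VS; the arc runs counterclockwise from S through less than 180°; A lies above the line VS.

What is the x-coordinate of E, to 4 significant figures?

35.21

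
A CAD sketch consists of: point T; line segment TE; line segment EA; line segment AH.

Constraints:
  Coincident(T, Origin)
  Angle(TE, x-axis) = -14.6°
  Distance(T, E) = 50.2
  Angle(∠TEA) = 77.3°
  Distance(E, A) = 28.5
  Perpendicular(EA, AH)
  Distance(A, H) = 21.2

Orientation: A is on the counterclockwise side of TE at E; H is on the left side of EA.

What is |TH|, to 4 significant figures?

32.81

∠TEA = 77.3°, so EA runs at -14.6° + (180° − 77.3°) = 88.10° from the x-axis; with |EA| = 28.5, A = E + 28.5·(cos 88.10°, sin 88.10°) = (49.52, 15.83). EA ⟂ AH; with |AH| = 21.2 on the left of EA, H = A + 21.2·(-0.9995, 0.03316) = (28.34, 16.53). Then |TH| = |H − T| = 32.81.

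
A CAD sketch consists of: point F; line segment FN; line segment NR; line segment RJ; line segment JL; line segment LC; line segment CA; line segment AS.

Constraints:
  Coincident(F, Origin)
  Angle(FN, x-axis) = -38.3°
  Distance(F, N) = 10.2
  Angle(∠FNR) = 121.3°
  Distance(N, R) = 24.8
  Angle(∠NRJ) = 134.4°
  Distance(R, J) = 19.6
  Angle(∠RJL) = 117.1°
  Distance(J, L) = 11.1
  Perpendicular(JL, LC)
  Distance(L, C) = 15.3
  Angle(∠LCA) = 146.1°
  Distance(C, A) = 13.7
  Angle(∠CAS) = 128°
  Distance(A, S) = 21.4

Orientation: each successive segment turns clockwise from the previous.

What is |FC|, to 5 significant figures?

28.014

∠RJL = 117.1° gives JL at 154.50° from the x-axis; with |JL| = 11.1, L = (-20.607, -38.063). JL is perpendicular to LC, so LC runs at 64.500°; with |LC| = 15.3, C = (-14.020, -24.253). Then |FC| = |C − F| = 28.014.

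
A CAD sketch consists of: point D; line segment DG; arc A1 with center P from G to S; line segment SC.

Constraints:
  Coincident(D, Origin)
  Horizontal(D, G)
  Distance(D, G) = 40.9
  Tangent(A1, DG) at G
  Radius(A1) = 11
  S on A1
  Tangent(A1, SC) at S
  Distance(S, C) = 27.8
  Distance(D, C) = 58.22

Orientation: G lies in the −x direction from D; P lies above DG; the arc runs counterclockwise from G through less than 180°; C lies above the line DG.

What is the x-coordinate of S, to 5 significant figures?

-30.747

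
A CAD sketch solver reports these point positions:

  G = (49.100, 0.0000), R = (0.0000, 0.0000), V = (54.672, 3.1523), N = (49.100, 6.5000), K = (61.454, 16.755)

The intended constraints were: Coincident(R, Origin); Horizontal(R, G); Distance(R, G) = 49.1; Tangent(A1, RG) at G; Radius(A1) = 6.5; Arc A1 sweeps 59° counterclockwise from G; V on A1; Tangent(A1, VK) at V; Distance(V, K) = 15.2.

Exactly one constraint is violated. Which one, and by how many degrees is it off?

Tangent(A1, VK) at V — off by 4.50°.

R = (0.00, 0.00) ✓; R.y = 0.00, G.y = 0.00 ✓; |RG| = 49.10 ✓; ∠(NG, GR) = 90.00° ✓; |NG| = 6.500 ✓; bearing(N→V) − bearing(N→G) = 59.00° ✓; |NV| = 6.500 ✓; ∠(NV, VK) = 85.50° ✗; |VK| = 15.20 ✓.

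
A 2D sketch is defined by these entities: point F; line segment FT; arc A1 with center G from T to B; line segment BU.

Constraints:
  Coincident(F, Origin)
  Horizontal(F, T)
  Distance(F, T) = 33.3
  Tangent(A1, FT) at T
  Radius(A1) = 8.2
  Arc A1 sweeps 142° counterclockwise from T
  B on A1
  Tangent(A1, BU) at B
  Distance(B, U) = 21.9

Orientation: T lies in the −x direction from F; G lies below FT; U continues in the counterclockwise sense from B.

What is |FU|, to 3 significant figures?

35.2

F is at the origin; FT is horizontal with |FT| = 33.3 and T on the −x side, so T = (-33.3, 0.00). Since A1 is tangent to FT there, GT ⟂ FT, so G = T + (0, -8.2) = (-33.3, -8.20). On A1, T sits at bearing 90° from G; a 142° counterclockwise sweep puts B at bearing 232°, so B = G + 8.2·(cos 232°, sin 232°) = (-38.3, -14.7). A1 meets BU tangentially, so GB is at right angles to BU, so BU runs along (−sin 232°, cos 232°); with |BU| = 21.9, U = (-21.1, -28.1). Then |FU| = |U − F| = 35.2.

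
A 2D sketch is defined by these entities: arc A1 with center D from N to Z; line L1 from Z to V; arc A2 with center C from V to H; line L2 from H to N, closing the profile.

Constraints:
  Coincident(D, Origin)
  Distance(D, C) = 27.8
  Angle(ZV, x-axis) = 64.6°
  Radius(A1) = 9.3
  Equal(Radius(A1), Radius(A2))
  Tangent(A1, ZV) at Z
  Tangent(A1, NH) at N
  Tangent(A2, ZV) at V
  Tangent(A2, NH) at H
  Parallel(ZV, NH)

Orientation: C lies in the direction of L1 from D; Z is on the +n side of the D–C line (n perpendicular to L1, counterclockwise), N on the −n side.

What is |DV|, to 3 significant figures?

29.3

The slot axis is L1's direction at 64.6°, so u = (cos 64.6°, sin 64.6°) = (0.429, 0.903) and n = (−sin 64.6°, cos 64.6°) = (-0.903, 0.429). D is at the origin and C lies 27.8 along u from D, so C = 27.8·u = (11.9, 25.1). Tangency of A1 to both parallel lines with radius 9.3 puts Z and N at D ± 9.3·n: Z = (-8.40, 3.99), N = (8.40, -3.99). Equal radii place V and H the same way about C: V = C + 9.3·n = (3.52, 29.1), H = C − 9.3·n = (20.3, 21.1). Then |DV| = |V − D| = 29.3.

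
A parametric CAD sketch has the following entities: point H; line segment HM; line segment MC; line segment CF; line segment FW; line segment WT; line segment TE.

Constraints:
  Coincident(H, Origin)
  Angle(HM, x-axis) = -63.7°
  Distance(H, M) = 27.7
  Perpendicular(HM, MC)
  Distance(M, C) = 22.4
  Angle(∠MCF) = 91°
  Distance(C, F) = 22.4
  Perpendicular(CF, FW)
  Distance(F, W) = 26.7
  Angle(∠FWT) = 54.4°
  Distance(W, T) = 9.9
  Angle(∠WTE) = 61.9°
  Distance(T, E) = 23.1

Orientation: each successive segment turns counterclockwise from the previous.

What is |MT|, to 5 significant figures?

14.813

H is at the origin; HM runs at -63.7° with length 27.7, so M = (12.273, -24.833). HM is perpendicular to MC, so MC runs at 26.300°; with |MC| = 22.4, C = (32.354, -14.908). ∠MCF = 91.0° gives CF at 115.30° from the x-axis; with |CF| = 22.4, F = (22.782, 5.3436). The perpendicularity gives FW at right angles to CF, so FW runs at -154.70°; with |FW| = 26.7, W = (-1.3575, -6.0669). ∠FWT = 54.4° gives WT at -29.100° from the x-axis; with |WT| = 9.9, T = (7.2929, -10.882). Then |MT| = |T − M| = 14.813.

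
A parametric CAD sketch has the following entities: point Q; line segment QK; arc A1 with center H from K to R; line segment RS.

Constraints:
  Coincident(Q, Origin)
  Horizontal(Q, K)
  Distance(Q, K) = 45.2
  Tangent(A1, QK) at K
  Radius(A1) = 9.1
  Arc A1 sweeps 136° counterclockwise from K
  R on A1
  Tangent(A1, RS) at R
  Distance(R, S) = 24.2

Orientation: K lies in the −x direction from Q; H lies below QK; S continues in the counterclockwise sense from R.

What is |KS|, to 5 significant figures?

34.298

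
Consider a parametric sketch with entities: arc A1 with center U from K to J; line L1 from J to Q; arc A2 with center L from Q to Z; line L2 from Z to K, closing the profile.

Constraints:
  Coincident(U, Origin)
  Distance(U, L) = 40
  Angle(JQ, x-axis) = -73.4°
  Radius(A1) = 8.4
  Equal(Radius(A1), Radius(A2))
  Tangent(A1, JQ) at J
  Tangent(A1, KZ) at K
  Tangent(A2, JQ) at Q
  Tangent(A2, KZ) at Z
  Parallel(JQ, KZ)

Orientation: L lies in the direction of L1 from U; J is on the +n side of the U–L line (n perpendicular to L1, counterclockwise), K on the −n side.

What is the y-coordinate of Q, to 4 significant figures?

-35.93

The slot axis is L1's direction at -73.4°, so u = (cos -73.4°, sin -73.4°) = (0.2857, -0.9583) and n = (−sin -73.4°, cos -73.4°) = (0.9583, 0.2857). U is at the origin and L lies 40.0 along u from U, so L = 40.0·u = (11.43, -38.33). Tangency of A1 to both parallel lines with radius 8.4 puts J and K at U ± 8.4·n: J = (8.050, 2.400), K = (-8.050, -2.400). Equal radii place Q and Z the same way about L: Q = L + 8.4·n = (19.48, -35.93), Z = L − 8.4·n = (3.378, -40.73). So Q.y = -35.93.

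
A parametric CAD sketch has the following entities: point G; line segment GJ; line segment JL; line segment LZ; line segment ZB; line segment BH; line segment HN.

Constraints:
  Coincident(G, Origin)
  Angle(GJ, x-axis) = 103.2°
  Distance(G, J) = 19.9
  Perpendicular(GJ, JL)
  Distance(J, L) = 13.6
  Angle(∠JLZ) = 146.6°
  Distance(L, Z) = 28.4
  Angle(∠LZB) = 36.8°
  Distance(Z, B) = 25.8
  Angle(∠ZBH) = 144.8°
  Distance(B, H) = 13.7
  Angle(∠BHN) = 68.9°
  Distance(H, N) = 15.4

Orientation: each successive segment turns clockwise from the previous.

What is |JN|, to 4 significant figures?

12.21

G is at the origin; GJ runs at 103.2° with length 19.9, so J = (-4.544, 19.37). GJ ⟂ JL, so JL runs at 13.20°; with |JL| = 13.6, L = (8.696, 22.48). ∠JLZ = 146.6° gives LZ at -20.20° from the x-axis; with |LZ| = 28.4, Z = (35.35, 12.67). ∠LZB = 36.8° gives ZB at -163.4° from the x-axis; with |ZB| = 25.8, B = (10.62, 5.303). ∠ZBH = 144.8° gives BH at 161.4° from the x-axis; with |BH| = 13.7, H = (-2.359, 9.672). ∠BHN = 68.9° gives HN at 50.30° from the x-axis; with |HN| = 15.4, N = (7.478, 21.52). Then |JN| = |N − J| = 12.21.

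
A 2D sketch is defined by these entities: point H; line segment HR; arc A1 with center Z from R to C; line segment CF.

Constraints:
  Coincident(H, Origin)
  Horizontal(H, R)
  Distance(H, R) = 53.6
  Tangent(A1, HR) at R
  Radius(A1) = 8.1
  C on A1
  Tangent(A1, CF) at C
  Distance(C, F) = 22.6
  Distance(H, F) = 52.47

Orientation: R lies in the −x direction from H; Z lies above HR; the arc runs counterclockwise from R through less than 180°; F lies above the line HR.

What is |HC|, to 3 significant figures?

46.1

Checks: H = (0.00, 0.00) ✓; |ZC| = 8.100 ✓; ∠(ZC, CF) = 90.00° ✓; |CF| = 22.60 ✓; |HF| = 52.47 ✓.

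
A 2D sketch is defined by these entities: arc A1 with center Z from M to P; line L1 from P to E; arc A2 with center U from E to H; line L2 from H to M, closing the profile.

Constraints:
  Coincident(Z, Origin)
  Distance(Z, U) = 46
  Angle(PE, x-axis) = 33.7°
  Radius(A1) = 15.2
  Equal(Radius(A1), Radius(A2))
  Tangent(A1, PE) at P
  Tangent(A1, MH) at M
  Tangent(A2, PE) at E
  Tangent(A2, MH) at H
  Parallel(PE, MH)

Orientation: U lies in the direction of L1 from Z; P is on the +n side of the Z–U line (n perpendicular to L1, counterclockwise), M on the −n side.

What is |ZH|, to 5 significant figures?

48.446

The slot axis is L1's direction at 33.7°, so u = (cos 33.7°, sin 33.7°) = (0.83195, 0.55484) and n = (−sin 33.7°, cos 33.7°) = (-0.55484, 0.83195). Z is at the origin and U lies 46.0 along u from Z, so U = 46.0·u = (38.270, 25.523). Tangency of A1 to both parallel lines with radius 15.2 puts P and M at Z ± 15.2·n: P = (-8.4336, 12.646), M = (8.4336, -12.646). Equal radii place E and H the same way about U: E = U + 15.2·n = (29.836, 38.169), H = U − 15.2·n = (46.704, 12.877). Then |ZH| = |H − Z| = 48.446.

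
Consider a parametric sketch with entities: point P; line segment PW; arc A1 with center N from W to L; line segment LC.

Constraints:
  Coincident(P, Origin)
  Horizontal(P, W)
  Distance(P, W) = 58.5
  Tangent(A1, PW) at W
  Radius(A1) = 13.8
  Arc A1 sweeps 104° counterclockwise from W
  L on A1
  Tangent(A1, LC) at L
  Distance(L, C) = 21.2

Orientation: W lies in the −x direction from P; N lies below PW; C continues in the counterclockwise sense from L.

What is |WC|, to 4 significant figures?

38.60

P is at the origin; P and W share the same y with |PW| = 58.5 and W on the −x side, so W = (-58.50, 0.000). Tangency of A1 to PW means the radius NW is perpendicular to PW, so N = W + (0, -13.8) = (-58.50, -13.80). On A1, W sits at bearing 90° from N; a 104° counterclockwise sweep puts L at bearing 194°, so L = N + 13.8·(cos 194°, sin 194°) = (-71.89, -17.14). Since A1 is tangent to LC there, NL ⟂ LC, so LC runs along (−sin 194°, cos 194°); with |LC| = 21.2, C = (-66.76, -37.71). Then |WC| = |C − W| = 38.60.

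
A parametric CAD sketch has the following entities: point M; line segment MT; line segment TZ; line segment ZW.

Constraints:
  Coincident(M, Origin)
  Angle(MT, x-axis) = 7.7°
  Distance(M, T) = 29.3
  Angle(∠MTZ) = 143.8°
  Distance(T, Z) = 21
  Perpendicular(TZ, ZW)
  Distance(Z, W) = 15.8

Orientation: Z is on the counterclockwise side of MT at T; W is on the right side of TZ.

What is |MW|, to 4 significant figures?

55.58

M is at the origin; MT runs at 7.7° with length 29.3, so T = 29.3·(cos 7.7°, sin 7.7°) = (29.04, 3.926). ∠MTZ = 143.8°, so TZ runs at 7.7° + (180° − 143.8°) = 43.90° from the x-axis; with |TZ| = 21.0, Z = T + 21.0·(cos 43.90°, sin 43.90°) = (44.17, 18.49). TZ is perpendicular to ZW; with |ZW| = 15.8 on the right of TZ, W = Z + 15.8·(0.6934, -0.7206) = (55.12, 7.103). Then |MW| = |W − M| = 55.58.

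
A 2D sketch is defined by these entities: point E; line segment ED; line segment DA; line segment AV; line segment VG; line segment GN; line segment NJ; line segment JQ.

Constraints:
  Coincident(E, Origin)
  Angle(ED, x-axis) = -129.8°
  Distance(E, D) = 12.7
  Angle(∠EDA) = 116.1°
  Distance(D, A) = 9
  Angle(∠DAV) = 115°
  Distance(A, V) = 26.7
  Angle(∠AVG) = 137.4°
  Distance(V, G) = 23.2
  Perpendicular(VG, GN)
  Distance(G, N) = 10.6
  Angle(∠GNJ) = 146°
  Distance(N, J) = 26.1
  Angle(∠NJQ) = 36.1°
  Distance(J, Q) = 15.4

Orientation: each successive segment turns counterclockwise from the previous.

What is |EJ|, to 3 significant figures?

13.5

E is at the origin; ED runs at -129.8° with length 12.7, so D = (-8.13, -9.76). ∠EDA = 116.1° gives DA at -65.9° from the x-axis; with |DA| = 9.0, A = (-4.45, -18.0). ∠DAV = 115.0° gives AV at -0.900° from the x-axis; with |AV| = 26.7, V = (22.2, -18.4). ∠AVG = 137.4° gives VG at 41.7° from the x-axis; with |VG| = 23.2, G = (39.6, -2.96). The perpendicularity gives GN at right angles to VG, so GN runs at 132°; with |GN| = 10.6, N = (32.5, 4.96). ∠GNJ = 146.0° gives NJ at 166° from the x-axis; with |NJ| = 26.1, J = (7.22, 11.4). Then |EJ| = |J − E| = 13.5.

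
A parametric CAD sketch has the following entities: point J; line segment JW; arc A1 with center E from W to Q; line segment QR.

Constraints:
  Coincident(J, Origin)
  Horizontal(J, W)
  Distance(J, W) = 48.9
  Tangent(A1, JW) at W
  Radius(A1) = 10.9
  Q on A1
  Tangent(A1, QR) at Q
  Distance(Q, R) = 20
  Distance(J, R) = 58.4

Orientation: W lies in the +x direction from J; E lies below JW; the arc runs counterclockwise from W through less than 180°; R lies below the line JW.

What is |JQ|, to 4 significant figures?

42.08

Checks: |EW| = 10.90 ✓; |EQ| = 10.90 ✓; ∠(EQ, QR) = 90.00° ✓; |QR| = 20.00 ✓; |JR| = 58.40 ✓.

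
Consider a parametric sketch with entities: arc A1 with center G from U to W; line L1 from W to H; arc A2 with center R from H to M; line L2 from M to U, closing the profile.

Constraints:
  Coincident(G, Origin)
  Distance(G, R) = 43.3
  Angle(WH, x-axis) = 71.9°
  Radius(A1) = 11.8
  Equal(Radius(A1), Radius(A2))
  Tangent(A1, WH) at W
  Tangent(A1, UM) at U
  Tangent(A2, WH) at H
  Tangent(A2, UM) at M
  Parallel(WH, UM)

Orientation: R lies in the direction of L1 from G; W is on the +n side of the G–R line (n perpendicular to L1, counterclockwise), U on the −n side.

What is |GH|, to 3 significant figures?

44.9

The slot axis is L1's direction at 71.9°, so u = (cos 71.9°, sin 71.9°) = (0.311, 0.951) and n = (−sin 71.9°, cos 71.9°) = (-0.951, 0.311). G is at the origin and R lies 43.3 along u from G, so R = 43.3·u = (13.5, 41.2). Tangency of A1 to both parallel lines with radius 11.8 puts W and U at G ± 11.8·n: W = (-11.2, 3.67), U = (11.2, -3.67). Equal radii place H and M the same way about R: H = R + 11.8·n = (2.24, 44.8), M = R − 11.8·n = (24.7, 37.5). Then |GH| = |H − G| = 44.9.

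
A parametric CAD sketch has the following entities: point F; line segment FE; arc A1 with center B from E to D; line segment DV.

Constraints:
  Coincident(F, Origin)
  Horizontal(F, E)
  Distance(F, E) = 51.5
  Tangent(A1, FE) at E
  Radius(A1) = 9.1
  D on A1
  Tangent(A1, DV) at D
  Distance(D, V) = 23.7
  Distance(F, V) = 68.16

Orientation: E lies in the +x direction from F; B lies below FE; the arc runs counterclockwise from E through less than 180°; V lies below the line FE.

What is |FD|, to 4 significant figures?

46.90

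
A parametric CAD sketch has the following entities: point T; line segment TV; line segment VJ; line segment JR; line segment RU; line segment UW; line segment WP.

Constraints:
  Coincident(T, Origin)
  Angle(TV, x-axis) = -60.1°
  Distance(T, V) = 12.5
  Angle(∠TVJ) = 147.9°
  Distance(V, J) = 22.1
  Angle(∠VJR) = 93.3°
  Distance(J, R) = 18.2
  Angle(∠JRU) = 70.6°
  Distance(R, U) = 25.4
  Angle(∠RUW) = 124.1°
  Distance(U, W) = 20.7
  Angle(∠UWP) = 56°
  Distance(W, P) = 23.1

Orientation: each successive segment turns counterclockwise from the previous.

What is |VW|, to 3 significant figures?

11.5

T is at the origin; TV runs at -60.1° with length 12.5, so V = (6.23, -10.8). ∠TVJ = 147.9° gives VJ at -28.0° from the x-axis; with |VJ| = 22.1, J = (25.7, -21.2). ∠VJR = 93.3° gives JR at 58.7° from the x-axis; with |JR| = 18.2, R = (35.2, -5.66). ∠JRU = 70.6° gives RU at 168° from the x-axis; with |RU| = 25.4, U = (10.3, -0.423). ∠RUW = 124.1° gives UW at -136° from the x-axis; with |UW| = 20.7, W = (-4.54, -14.8). Then |VW| = |W − V| = 11.5.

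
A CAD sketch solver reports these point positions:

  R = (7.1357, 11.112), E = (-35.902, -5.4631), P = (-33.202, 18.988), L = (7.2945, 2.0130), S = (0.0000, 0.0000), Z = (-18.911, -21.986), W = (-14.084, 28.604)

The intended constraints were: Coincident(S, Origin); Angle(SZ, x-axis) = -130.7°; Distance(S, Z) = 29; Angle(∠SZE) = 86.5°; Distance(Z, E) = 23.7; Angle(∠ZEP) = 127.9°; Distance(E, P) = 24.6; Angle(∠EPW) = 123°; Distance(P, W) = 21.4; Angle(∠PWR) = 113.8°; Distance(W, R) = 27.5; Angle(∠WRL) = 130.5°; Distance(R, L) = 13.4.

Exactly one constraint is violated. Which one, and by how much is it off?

Distance(R, L) = 13.4 — off by 4.30.

S = (0.00, 0.00) ✓; SZ at -130.7° ✓; |SZ| = 29.00 ✓; ∠SZE = 86.50° ✓; |ZE| = 23.70 ✓; ∠ZEP = 127.9° ✓; |EP| = 24.60 ✓; ∠EPW = 123.0° ✓; |PW| = 21.40 ✓; ∠PWR = 113.8° ✓; |WR| = 27.50 ✓; ∠WRL = 130.5° ✓; |RL| = 9.100 ✗.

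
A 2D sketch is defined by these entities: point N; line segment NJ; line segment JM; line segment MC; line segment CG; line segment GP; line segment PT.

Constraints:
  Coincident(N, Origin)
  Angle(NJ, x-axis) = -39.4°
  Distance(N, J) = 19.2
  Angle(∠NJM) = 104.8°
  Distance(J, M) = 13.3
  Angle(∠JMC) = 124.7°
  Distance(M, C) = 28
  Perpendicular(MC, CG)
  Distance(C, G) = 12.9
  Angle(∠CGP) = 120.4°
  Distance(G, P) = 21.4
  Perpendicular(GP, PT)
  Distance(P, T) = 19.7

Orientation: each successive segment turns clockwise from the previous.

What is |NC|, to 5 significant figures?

34.434

N is at the origin; NJ runs at -39.4° with length 19.2, so J = (14.836, -12.187). ∠NJM = 104.8° gives JM at -114.60° from the x-axis; with |JM| = 13.3, M = (9.3000, -24.280). ∠JMC = 124.7° gives MC at -169.90° from the x-axis; with |MC| = 28.0, C = (-18.266, -29.190). Then |NC| = |C − N| = 34.434.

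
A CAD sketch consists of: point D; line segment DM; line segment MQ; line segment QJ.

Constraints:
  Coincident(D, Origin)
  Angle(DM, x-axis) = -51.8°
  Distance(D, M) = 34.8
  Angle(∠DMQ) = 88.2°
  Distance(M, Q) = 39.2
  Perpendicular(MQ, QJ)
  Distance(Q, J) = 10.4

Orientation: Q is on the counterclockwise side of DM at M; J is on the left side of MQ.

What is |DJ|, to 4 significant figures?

45.24

D is at the origin; DM runs at -51.8° with length 34.8, so M = 34.8·(cos -51.8°, sin -51.8°) = (21.52, -27.35). ∠DMQ = 88.2°, so MQ runs at -51.8° + (180° − 88.2°) = 40.00° from the x-axis; with |MQ| = 39.2, Q = M + 39.2·(cos 40.00°, sin 40.00°) = (51.55, -2.151). MQ is perpendicular to QJ; with |QJ| = 10.4 on the left of MQ, J = Q + 10.4·(-0.6428, 0.7660) = (44.86, 5.816). Then |DJ| = |J − D| = 45.24.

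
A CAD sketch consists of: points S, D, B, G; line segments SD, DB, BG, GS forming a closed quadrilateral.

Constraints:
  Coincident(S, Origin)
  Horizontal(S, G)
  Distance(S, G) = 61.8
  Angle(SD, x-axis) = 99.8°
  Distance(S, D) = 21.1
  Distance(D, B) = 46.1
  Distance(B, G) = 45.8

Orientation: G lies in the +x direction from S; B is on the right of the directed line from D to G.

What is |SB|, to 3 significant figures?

27.5

S is at the origin; SG is horizontal with |SG| = 61.8 and G in +x, so G = (61.8, 0). SD runs at 99.8° with |SD| = 21.1, so D = (-3.59, 20.8). B is determined by |DB| = 46.1 and |BG| = 45.8 together: it lies at the intersection of circle(D, 46.1) and circle(G, 45.8). With |DG| = 68.6, the foot of the radical line on DG is 34.5 from D and the perpendicular offset is √(46.1² − 34.5²) = 30.6. Taking the right-of-DG solution: B = (20.0, -18.8).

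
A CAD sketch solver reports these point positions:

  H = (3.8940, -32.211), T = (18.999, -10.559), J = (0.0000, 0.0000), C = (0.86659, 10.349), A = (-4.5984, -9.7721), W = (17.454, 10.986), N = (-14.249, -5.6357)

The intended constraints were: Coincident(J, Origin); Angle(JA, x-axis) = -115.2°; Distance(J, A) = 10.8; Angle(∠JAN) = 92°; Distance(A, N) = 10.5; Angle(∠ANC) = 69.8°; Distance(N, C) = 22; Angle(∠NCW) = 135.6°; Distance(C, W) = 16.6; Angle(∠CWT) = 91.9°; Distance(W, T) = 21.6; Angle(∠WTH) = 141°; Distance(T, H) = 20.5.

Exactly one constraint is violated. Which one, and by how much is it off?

Distance(T, H) = 20.5 — off by 5.90.

J = (0.00, 0.00) ✓; JA at -115.2° ✓; |JA| = 10.80 ✓; ∠JAN = 92.00° ✓; |AN| = 10.50 ✓; ∠ANC = 69.80° ✓; |NC| = 22.00 ✓; ∠NCW = 135.6° ✓; |CW| = 16.60 ✓; ∠CWT = 91.90° ✓; |WT| = 21.60 ✓; ∠WTH = 141.0° ✓; |TH| = 26.40 ✗.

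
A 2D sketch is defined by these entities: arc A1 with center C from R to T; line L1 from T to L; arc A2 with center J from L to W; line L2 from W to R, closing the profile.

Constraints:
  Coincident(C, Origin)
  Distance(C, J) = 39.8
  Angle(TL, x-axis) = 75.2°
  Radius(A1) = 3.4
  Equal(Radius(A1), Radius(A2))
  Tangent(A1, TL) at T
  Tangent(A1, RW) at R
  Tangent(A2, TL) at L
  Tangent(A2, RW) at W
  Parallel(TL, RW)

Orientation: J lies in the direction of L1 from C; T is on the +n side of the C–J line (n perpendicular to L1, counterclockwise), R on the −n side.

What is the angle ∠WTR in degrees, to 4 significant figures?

80.30°

The slot axis is L1's direction at 75.2°, so u = (cos 75.2°, sin 75.2°) = (0.2554, 0.9668) and n = (−sin 75.2°, cos 75.2°) = (-0.9668, 0.2554). C is at the origin and J lies 39.8 along u from C, so J = 39.8·u = (10.17, 38.48). Tangency of A1 to both parallel lines with radius 3.4 puts T and R at C ± 3.4·n: T = (-3.287, 0.8685), R = (3.287, -0.8685). Equal radii place L and W the same way about J: L = J + 3.4·n = (6.880, 39.35), W = J − 3.4·n = (13.45, 37.61). Then cos ∠WTR = TW·TR / (|TW||TR|), giving 80.30°.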